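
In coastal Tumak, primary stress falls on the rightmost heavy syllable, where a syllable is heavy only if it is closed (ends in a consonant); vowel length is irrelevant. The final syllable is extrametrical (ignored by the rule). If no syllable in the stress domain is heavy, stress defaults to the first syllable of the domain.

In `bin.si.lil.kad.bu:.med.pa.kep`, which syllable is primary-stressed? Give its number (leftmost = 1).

The final syllable (8, kep) is extrametrical; the stress domain is syllables 1–7.
Weights: 1 bin H, 2 si L, 3 lil H, 4 kad H, 5 bu: L, 6 med H, 7 pa L.
Heavy syllables in the domain: 1, 3, 4, 6. The rightmost is syllable 6 (med).
Primary stress: syllable 6 → bin.si.lil.kad.bu:.ˈmed.pa.kep.

6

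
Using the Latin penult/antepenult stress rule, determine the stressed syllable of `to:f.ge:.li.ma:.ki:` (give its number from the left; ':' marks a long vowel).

Classical Latin: stress the penult if heavy (long vowel or closed), else the antepenult.
Weights: 3 li L, 4 ma: H, 5 ki: H.
The penult (syllable 4, ma:) is heavy, so it takes stress.
Stress on syllable 4: to:f.ge:.li.ˈma:.ki:.

4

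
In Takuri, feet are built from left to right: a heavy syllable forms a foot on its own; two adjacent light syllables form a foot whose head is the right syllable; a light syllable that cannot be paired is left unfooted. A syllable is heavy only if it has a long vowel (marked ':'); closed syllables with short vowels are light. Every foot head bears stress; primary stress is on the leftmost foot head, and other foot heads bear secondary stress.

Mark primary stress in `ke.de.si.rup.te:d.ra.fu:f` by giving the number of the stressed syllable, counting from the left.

2

Weights: 1 ke L, 2 de L, 3 si L, 4 rup L, 5 te:d H, 6 ra L, 7 fu:f H.
Parse left to right (heavy = foot alone; LL = one foot; stranded L unfooted): (ke.ˈde) (si.ˈrup) (ˈte:d) ra (ˈfu:f).
Foot heads: 2, 4, 5, 7.
Primary stress on the leftmost head = syllable 2.
Primary stress: syllable 2 → ke.ˈde.si.rup.te:d.ra.fu:f.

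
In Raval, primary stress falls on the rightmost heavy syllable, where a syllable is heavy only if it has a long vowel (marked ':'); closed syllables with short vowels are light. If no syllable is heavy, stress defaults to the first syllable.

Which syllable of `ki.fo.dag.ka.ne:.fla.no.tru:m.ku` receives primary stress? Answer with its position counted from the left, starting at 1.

8

Weights: 1 ki L, 2 fo L, 3 dag L, 4 ka L, 5 ne: H, 6 fla L, 7 no L, 8 tru:m H, 9 ku L.
Heavy syllables in the domain: 5, 8. The rightmost is syllable 8 (tru:m).
Primary stress: syllable 8 → ki.fo.dag.ka.ne:.fla.no.ˈtru:m.ku.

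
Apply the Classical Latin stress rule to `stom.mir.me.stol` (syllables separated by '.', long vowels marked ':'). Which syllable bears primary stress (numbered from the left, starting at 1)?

Classical Latin: stress the penult if heavy (long vowel or closed), else the antepenult.
Weights: 2 mir H, 3 me L, 4 stol H.
The penult (syllable 3, me) is light, so stress falls on the antepenult (syllable 2, mir).
Stress on syllable 2: stom.ˈmir.me.stol.

2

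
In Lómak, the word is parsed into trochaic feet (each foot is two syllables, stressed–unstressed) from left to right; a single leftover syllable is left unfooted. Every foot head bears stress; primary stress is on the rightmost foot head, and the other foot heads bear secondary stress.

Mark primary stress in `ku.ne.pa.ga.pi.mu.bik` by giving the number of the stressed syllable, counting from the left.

5

Parse left to right into trochaic (ˈσσ) feet: (ˈku.ne) (ˈpa.ga) (ˈpi.mu) bik. Syllable 7 is left unfooted.
Foot heads (stressed positions): 1, 3, 5.
End Rule Rightmost: primary stress on the rightmost head = syllable 5.
Primary stress: syllable 5 → ku.ne.pa.ga.ˈpi.mu.bik.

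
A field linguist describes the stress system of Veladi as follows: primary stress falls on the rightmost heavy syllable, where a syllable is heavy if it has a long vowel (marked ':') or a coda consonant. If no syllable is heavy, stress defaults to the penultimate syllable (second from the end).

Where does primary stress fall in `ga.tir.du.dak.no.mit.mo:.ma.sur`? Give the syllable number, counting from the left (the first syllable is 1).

9

Weights: 1 ga L, 2 tir H, 3 du L, 4 dak H, 5 no L, 6 mit H, 7 mo: H, 8 ma L, 9 sur H.
Heavy syllables in the domain: 2, 4, 6, 7, 9. The rightmost is syllable 9 (sur).
Primary stress: syllable 9 → ga.tir.du.dak.no.mit.mo:.ma.ˈsur.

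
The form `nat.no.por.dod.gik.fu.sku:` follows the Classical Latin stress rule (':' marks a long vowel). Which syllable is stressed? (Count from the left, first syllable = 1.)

5

Classical Latin: stress the penult if heavy (long vowel or closed), else the antepenult.
Weights: 5 gik H, 6 fu L, 7 sku: H.
The penult (syllable 6, fu) is light, so stress falls on the antepenult (syllable 5, gik).
Stress on syllable 5: nat.no.por.dod.ˈgik.fu.sku:.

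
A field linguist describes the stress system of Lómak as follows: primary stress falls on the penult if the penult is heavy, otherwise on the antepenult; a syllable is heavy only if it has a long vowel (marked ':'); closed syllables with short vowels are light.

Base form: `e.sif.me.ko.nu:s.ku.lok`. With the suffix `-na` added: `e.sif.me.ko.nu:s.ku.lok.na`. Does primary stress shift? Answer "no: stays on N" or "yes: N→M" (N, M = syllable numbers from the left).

Base `e.sif.me.ko.nu:s.ku.lok` (7 syllables):
  Weights: 5 nu:s H, 6 ku L, 7 lok L.
  The penult (syllable 6, ku) is light, so stress falls on the antepenult (syllable 5, nu:s).
  → primary stress on syllable 5.
Suffixed `e.sif.me.ko.nu:s.ku.lok.na` (8 syllables):
  Weights: 6 ku L, 7 lok L, 8 na L.
  The penult (syllable 7, lok) is light, so stress falls on the antepenult (syllable 6, ku).
  → primary stress on syllable 6.

yes: 5→6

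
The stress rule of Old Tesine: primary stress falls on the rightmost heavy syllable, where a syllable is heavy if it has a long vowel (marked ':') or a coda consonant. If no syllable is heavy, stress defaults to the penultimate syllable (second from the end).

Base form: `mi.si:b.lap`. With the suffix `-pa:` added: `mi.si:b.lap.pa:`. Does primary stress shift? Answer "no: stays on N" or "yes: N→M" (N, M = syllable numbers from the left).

Base `mi.si:b.lap` (3 syllables):
  Weights: 1 mi L, 2 si:b H, 3 lap H.
  Heavy syllables in the domain: 2, 3. The rightmost is syllable 3 (lap).
  → primary stress on syllable 3.
Suffixed `mi.si:b.lap.pa:` (4 syllables):
  Weights: 1 mi L, 2 si:b H, 3 lap H, 4 pa: H.
  Heavy syllables in the domain: 2, 3, 4. The rightmost is syllable 4 (pa:).
  → primary stress on syllable 4.

yes: 3→4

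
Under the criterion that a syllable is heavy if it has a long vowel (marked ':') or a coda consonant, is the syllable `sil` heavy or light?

`sil`: short vowel, closed (coda /l/). Closed → heavy.

heavy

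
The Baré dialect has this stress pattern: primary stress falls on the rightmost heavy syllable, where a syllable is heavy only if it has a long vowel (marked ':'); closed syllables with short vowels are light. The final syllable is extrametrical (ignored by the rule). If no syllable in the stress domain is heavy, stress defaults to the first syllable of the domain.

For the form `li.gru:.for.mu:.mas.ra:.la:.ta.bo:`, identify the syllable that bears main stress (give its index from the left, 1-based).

The final syllable (9, bo:) is extrametrical; the stress domain is syllables 1–8.
Weights: 1 li L, 2 gru: H, 3 for L, 4 mu: H, 5 mas L, 6 ra: H, 7 la: H, 8 ta L.
Heavy syllables in the domain: 2, 4, 6, 7. The rightmost is syllable 7 (la:).
Primary stress: syllable 7 → li.gru:.for.mu:.mas.ra:.ˈla:.ta.bo:.

7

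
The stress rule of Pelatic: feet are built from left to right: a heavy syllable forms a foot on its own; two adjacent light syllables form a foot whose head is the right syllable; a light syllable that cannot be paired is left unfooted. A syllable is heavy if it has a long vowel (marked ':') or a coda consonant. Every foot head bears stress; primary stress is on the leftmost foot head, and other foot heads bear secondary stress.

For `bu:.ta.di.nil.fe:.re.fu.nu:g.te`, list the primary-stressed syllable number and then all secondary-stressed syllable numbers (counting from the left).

Weights: 1 bu: H, 2 ta L, 3 di L, 4 nil H, 5 fe: H, 6 re L, 7 fu L, 8 nu:g H, 9 te L.
Parse left to right (heavy = foot alone; LL = one foot; stranded L unfooted): (ˈbu:) (ta.ˈdi) (ˈnil) (ˈfe:) (re.ˈfu) (ˈnu:g) te.
Foot heads: 1, 3, 4, 5, 7, 8.
Primary stress on the leftmost head = syllable 1.
Secondary stress on 3, 4, 5, 7, 8: ˈbu:.ta.ˌdi.ˌnil.ˌfe:.re.ˌfu.ˌnu:g.te.

primary 1, secondary 3, 4, 5, 7, 8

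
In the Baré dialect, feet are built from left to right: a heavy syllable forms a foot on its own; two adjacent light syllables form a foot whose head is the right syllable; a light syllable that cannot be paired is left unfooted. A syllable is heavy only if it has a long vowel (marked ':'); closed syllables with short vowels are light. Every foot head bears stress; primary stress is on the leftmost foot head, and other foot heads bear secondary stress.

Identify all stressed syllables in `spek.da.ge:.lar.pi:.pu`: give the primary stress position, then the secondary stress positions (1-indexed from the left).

Weights: 1 spek L, 2 da L, 3 ge: H, 4 lar L, 5 pi: H, 6 pu L.
Parse left to right (heavy = foot alone; LL = one foot; stranded L unfooted): (spek.ˈda) (ˈge:) lar (ˈpi:) pu.
Foot heads: 2, 3, 5.
Primary stress on the leftmost head = syllable 2.
Secondary stress on 3, 5: spek.ˈda.ˌge:.lar.ˌpi:.pu.

primary 2, secondary 3, 5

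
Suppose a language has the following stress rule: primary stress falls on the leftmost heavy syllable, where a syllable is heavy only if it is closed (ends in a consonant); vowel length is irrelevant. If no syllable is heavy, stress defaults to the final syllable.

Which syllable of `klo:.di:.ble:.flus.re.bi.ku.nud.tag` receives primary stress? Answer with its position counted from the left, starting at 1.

Weights: 1 klo: L, 2 di: L, 3 ble: L, 4 flus H, 5 re L, 6 bi L, 7 ku L, 8 nud H, 9 tag H.
Heavy syllables in the domain: 4, 8, 9. The leftmost is syllable 4 (flus).
Primary stress: syllable 4 → klo:.di:.ble:.ˈflus.re.bi.ku.nud.tag.

4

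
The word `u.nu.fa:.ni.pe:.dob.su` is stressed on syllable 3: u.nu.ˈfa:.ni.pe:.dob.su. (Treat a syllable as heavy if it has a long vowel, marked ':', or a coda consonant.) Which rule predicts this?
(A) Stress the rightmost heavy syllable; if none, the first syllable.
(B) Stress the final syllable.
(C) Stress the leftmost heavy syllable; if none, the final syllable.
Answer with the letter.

Rule A → syllable 6 (observed: 3).
Rule B → syllable 7 (observed: 3).
Rule C → syllable 3 ✓.

C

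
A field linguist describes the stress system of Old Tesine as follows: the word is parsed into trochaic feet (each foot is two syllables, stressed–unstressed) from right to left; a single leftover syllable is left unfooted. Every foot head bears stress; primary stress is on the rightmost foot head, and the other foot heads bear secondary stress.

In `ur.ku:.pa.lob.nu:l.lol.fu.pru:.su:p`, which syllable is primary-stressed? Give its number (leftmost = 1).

Parse right to left into trochaic (ˈσσ) feet: ur (ˈku:.pa) (ˈlob.nu:l) (ˈlol.fu) (ˈpru:.su:p). Syllable 1 is left unfooted.
Foot heads (stressed positions): 2, 4, 6, 8.
End Rule Rightmost: primary stress on the rightmost head = syllable 8.
Primary stress: syllable 8 → ur.ku:.pa.lob.nu:l.lol.fu.ˈpru:.su:p.

8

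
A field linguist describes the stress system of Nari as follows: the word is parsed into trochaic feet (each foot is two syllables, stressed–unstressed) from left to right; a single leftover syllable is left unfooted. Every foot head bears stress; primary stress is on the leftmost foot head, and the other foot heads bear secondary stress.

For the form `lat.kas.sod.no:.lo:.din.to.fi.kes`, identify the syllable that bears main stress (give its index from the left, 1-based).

1

Parse left to right into trochaic (ˈσσ) feet: (ˈlat.kas) (ˈsod.no:) (ˈlo:.din) (ˈto.fi) kes. Syllable 9 is left unfooted.
Foot heads (stressed positions): 1, 3, 5, 7.
End Rule Leftmost: primary stress on the leftmost head = syllable 1.
Primary stress: syllable 1 → ˈlat.kas.sod.no:.lo:.din.to.fi.kes.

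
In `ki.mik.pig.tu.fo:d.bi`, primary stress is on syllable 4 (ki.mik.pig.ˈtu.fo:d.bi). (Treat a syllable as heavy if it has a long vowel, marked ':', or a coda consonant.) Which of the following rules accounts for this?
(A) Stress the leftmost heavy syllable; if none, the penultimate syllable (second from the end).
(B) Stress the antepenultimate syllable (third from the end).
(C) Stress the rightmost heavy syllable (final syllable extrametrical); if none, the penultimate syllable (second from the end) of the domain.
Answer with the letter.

B

Rule A → syllable 2 (observed: 4).
Rule B → syllable 4 ✓.
Rule C → syllable 5 (observed: 4).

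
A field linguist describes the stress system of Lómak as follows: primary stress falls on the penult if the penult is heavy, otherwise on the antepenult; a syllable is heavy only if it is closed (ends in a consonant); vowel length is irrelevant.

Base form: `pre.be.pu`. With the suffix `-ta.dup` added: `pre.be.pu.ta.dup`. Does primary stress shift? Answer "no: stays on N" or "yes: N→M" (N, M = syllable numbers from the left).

yes: 1→3

Base `pre.be.pu` (3 syllables):
  Weights: 1 pre L, 2 be L, 3 pu L.
  The penult (syllable 2, be) is light, so stress falls on the antepenult (syllable 1, pre).
  → primary stress on syllable 1.
Suffixed `pre.be.pu.ta.dup` (5 syllables):
  Weights: 3 pu L, 4 ta L, 5 dup H.
  The penult (syllable 4, ta) is light, so stress falls on the antepenult (syllable 3, pu).
  → primary stress on syllable 3.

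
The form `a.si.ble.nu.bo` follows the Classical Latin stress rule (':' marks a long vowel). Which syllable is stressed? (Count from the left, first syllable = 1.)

3

Classical Latin: stress the penult if heavy (long vowel or closed), else the antepenult.
Weights: 3 ble L, 4 nu L, 5 bo L.
The penult (syllable 4, nu) is light, so stress falls on the antepenult (syllable 3, ble).
Stress on syllable 3: a.si.ˈble.nu.bo.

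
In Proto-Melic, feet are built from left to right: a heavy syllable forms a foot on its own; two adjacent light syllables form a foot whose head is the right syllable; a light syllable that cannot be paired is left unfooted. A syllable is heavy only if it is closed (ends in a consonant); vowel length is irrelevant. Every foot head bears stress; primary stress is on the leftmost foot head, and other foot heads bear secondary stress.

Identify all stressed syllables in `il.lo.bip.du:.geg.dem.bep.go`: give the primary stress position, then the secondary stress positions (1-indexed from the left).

Weights: 1 il H, 2 lo L, 3 bip H, 4 du: L, 5 geg H, 6 dem H, 7 bep H, 8 go L.
Parse left to right (heavy = foot alone; LL = one foot; stranded L unfooted): (ˈil) lo (ˈbip) du: (ˈgeg) (ˈdem) (ˈbep) go.
Foot heads: 1, 3, 5, 6, 7.
Primary stress on the leftmost head = syllable 1.
Secondary stress on 3, 5, 6, 7: ˈil.lo.ˌbip.du:.ˌgeg.ˌdem.ˌbep.go.

primary 1, secondary 3, 5, 6, 7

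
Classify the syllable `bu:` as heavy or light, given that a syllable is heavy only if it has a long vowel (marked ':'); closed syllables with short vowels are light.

heavy

`bu:`: long vowel, open (no coda). Long vowel → heavy.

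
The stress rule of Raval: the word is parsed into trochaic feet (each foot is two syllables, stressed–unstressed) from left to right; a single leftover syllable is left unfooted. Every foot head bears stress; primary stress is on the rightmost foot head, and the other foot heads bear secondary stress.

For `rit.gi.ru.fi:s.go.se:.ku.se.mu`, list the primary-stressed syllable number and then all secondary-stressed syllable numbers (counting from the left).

Parse left to right into trochaic (ˈσσ) feet: (ˈrit.gi) (ˈru.fi:s) (ˈgo.se:) (ˈku.se) mu. Syllable 9 is left unfooted.
Foot heads (stressed positions): 1, 3, 5, 7.
End Rule Rightmost: primary stress on the rightmost head = syllable 7.
Secondary stress on 1, 3, 5: ˌrit.gi.ˌru.fi:s.ˌgo.se:.ˈku.se.mu.

primary 7, secondary 1, 3, 5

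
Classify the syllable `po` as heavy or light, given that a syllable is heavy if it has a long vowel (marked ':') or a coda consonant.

light

`po`: short vowel, open (no coda). Short vowel, open → light.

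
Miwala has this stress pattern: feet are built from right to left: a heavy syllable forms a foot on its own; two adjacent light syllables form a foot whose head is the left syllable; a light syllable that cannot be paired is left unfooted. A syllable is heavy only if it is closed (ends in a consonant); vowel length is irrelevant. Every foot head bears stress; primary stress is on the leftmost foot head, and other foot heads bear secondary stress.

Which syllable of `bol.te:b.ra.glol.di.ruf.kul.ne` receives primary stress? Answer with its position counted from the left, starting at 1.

1

Weights: 1 bol H, 2 te:b H, 3 ra L, 4 glol H, 5 di L, 6 ruf H, 7 kul H, 8 ne L.
Parse right to left (heavy = foot alone; LL = one foot; stranded L unfooted): (ˈbol) (ˈte:b) ra (ˈglol) di (ˈruf) (ˈkul) ne.
Foot heads: 1, 2, 4, 6, 7.
Primary stress on the leftmost head = syllable 1.
Primary stress: syllable 1 → ˈbol.te:b.ra.glol.di.ruf.kul.ne.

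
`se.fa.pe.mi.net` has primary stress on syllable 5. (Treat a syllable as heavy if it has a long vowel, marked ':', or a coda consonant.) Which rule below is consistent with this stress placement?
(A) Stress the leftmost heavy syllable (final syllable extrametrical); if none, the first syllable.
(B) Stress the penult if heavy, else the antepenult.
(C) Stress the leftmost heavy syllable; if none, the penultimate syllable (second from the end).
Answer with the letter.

Rule A → syllable 1 (observed: 5).
Rule B → syllable 3 (observed: 5).
Rule C → syllable 5 ✓.

C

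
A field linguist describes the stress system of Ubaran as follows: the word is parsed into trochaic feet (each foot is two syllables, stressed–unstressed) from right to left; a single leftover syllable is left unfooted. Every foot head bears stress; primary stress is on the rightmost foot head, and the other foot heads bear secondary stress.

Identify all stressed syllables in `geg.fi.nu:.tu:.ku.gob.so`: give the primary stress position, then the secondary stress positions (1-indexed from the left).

Parse right to left into trochaic (ˈσσ) feet: geg (ˈfi.nu:) (ˈtu:.ku) (ˈgob.so). Syllable 1 is left unfooted.
Foot heads (stressed positions): 2, 4, 6.
End Rule Rightmost: primary stress on the rightmost head = syllable 6.
Secondary stress on 2, 4: geg.ˌfi.nu:.ˌtu:.ku.ˈgob.so.

primary 6, secondary 2, 4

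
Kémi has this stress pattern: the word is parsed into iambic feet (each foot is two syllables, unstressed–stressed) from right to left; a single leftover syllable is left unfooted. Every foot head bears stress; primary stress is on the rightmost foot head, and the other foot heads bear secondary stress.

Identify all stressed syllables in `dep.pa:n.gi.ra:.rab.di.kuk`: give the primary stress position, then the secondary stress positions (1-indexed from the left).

Parse right to left into iambic (σˈσ) feet: dep (pa:n.ˈgi) (ra:.ˈrab) (di.ˈkuk). Syllable 1 is left unfooted.
Foot heads (stressed positions): 3, 5, 7.
End Rule Rightmost: primary stress on the rightmost head = syllable 7.
Secondary stress on 3, 5: dep.pa:n.ˌgi.ra:.ˌrab.di.ˈkuk.

primary 7, secondary 3, 5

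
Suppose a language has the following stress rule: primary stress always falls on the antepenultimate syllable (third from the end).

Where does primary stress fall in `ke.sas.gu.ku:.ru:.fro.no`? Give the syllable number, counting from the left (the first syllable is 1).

5

The word has 7 syllables; the antepenultimate syllable (third from the end) is syllable 5 (ru:).
Primary stress: syllable 5 → ke.sas.gu.ku:.ˈru:.fro.no.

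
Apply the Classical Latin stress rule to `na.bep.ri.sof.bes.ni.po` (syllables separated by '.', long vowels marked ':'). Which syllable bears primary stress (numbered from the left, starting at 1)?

Classical Latin: stress the penult if heavy (long vowel or closed), else the antepenult.
Weights: 5 bes H, 6 ni L, 7 po L.
The penult (syllable 6, ni) is light, so stress falls on the antepenult (syllable 5, bes).
Stress on syllable 5: na.bep.ri.sof.ˈbes.ni.po.

5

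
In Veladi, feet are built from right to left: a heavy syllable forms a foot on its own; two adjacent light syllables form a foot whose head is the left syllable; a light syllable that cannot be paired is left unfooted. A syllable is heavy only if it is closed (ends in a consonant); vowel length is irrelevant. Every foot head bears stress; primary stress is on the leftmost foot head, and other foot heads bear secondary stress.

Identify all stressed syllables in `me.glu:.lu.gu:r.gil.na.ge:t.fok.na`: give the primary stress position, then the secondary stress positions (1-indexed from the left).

Weights: 1 me L, 2 glu: L, 3 lu L, 4 gu:r H, 5 gil H, 6 na L, 7 ge:t H, 8 fok H, 9 na L.
Parse right to left (heavy = foot alone; LL = one foot; stranded L unfooted): me (ˈglu:.lu) (ˈgu:r) (ˈgil) na (ˈge:t) (ˈfok) na.
Foot heads: 2, 4, 5, 7, 8.
Primary stress on the leftmost head = syllable 2.
Secondary stress on 4, 5, 7, 8: me.ˈglu:.lu.ˌgu:r.ˌgil.na.ˌge:t.ˌfok.na.

primary 2, secondary 4, 5, 7, 8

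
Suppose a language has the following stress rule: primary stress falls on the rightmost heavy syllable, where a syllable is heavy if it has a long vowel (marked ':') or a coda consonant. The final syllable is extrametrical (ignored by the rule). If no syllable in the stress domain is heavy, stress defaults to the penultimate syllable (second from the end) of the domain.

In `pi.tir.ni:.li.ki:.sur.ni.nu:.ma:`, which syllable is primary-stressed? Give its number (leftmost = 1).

8

The final syllable (9, ma:) is extrametrical; the stress domain is syllables 1–8.
Weights: 1 pi L, 2 tir H, 3 ni: H, 4 li L, 5 ki: H, 6 sur H, 7 ni L, 8 nu: H.
Heavy syllables in the domain: 2, 3, 5, 6, 8. The rightmost is syllable 8 (nu:).
Primary stress: syllable 8 → pi.tir.ni:.li.ki:.sur.ni.ˈnu:.ma:.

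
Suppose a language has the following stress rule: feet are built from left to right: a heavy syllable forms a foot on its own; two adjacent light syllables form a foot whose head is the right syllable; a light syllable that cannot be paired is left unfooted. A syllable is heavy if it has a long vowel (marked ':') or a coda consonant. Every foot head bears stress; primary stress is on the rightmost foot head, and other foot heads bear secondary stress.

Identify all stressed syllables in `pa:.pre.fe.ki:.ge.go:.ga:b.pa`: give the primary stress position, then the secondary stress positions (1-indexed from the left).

Weights: 1 pa: H, 2 pre L, 3 fe L, 4 ki: H, 5 ge L, 6 go: H, 7 ga:b H, 8 pa L.
Parse left to right (heavy = foot alone; LL = one foot; stranded L unfooted): (ˈpa:) (pre.ˈfe) (ˈki:) ge (ˈgo:) (ˈga:b) pa.
Foot heads: 1, 3, 4, 6, 7.
Primary stress on the rightmost head = syllable 7.
Secondary stress on 1, 3, 4, 6: ˌpa:.pre.ˌfe.ˌki:.ge.ˌgo:.ˈga:b.pa.

primary 7, secondary 1, 3, 4, 6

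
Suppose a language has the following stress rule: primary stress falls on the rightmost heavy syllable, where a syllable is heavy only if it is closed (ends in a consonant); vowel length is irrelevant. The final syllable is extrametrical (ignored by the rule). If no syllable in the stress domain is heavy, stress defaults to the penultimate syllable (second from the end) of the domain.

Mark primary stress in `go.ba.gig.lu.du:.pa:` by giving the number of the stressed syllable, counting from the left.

The final syllable (6, pa:) is extrametrical; the stress domain is syllables 1–5.
Weights: 1 go L, 2 ba L, 3 gig H, 4 lu L, 5 du: L.
Heavy syllables in the domain: 3. The rightmost is syllable 3 (gig).
Primary stress: syllable 3 → go.ba.ˈgig.lu.du:.pa:.

3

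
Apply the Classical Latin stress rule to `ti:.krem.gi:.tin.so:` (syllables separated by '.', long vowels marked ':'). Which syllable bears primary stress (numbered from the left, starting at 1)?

4

Classical Latin: stress the penult if heavy (long vowel or closed), else the antepenult.
Weights: 3 gi: H, 4 tin H, 5 so: H.
The penult (syllable 4, tin) is heavy, so it takes stress.
Stress on syllable 4: ti:.krem.gi:.ˈtin.so:.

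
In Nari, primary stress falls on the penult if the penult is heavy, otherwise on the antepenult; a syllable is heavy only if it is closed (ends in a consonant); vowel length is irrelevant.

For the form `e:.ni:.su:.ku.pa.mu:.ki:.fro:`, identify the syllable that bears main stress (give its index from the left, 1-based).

6

Weights: 6 mu: L, 7 ki: L, 8 fro: L.
The penult (syllable 7, ki:) is light, so stress falls on the antepenult (syllable 6, mu:).
Primary stress: syllable 6 → e:.ni:.su:.ku.pa.ˈmu:.ki:.fro:.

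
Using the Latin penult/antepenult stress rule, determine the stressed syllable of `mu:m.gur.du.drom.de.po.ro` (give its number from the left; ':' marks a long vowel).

5

Classical Latin: stress the penult if heavy (long vowel or closed), else the antepenult.
Weights: 5 de L, 6 po L, 7 ro L.
The penult (syllable 6, po) is light, so stress falls on the antepenult (syllable 5, de).
Stress on syllable 5: mu:m.gur.du.drom.ˈde.po.ro.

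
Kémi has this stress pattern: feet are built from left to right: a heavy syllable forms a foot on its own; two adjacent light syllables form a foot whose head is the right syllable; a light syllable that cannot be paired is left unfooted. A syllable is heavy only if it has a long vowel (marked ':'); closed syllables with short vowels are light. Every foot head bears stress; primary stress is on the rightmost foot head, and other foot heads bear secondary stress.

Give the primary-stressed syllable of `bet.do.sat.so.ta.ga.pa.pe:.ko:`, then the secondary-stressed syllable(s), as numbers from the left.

Weights: 1 bet L, 2 do L, 3 sat L, 4 so L, 5 ta L, 6 ga L, 7 pa L, 8 pe: H, 9 ko: H.
Parse left to right (heavy = foot alone; LL = one foot; stranded L unfooted): (bet.ˈdo) (sat.ˈso) (ta.ˈga) pa (ˈpe:) (ˈko:).
Foot heads: 2, 4, 6, 8, 9.
Primary stress on the rightmost head = syllable 9.
Secondary stress on 2, 4, 6, 8: bet.ˌdo.sat.ˌso.ta.ˌga.pa.ˌpe:.ˈko:.

primary 9, secondary 2, 4, 6, 8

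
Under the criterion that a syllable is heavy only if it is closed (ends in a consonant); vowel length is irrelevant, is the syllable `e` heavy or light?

light

`e`: short vowel, open (no coda). Open (no coda) → light.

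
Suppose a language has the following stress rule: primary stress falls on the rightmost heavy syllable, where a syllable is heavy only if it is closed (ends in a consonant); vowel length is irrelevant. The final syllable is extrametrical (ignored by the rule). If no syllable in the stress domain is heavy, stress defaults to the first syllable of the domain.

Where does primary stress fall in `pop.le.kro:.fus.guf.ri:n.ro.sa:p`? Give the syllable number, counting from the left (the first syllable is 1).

6

The final syllable (8, sa:p) is extrametrical; the stress domain is syllables 1–7.
Weights: 1 pop H, 2 le L, 3 kro: L, 4 fus H, 5 guf H, 6 ri:n H, 7 ro L.
Heavy syllables in the domain: 1, 4, 5, 6. The rightmost is syllable 6 (ri:n).
Primary stress: syllable 6 → pop.le.kro:.fus.guf.ˈri:n.ro.sa:p.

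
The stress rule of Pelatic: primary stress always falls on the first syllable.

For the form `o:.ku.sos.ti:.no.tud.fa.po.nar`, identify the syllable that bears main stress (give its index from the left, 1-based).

1

The word has 9 syllables; the first syllable is syllable 1 (o:).
Primary stress: syllable 1 → ˈo:.ku.sos.ti:.no.tud.fa.po.nar.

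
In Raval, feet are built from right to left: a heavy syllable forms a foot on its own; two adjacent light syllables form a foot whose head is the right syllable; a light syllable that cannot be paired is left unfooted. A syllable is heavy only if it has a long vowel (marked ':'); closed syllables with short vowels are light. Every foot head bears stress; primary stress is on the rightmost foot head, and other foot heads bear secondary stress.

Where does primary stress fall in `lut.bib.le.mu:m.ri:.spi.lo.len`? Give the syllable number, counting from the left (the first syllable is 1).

8

Weights: 1 lut L, 2 bib L, 3 le L, 4 mu:m H, 5 ri: H, 6 spi L, 7 lo L, 8 len L.
Parse right to left (heavy = foot alone; LL = one foot; stranded L unfooted): lut (bib.ˈle) (ˈmu:m) (ˈri:) spi (lo.ˈlen).
Foot heads: 3, 4, 5, 8.
Primary stress on the rightmost head = syllable 8.
Primary stress: syllable 8 → lut.bib.le.mu:m.ri:.spi.lo.ˈlen.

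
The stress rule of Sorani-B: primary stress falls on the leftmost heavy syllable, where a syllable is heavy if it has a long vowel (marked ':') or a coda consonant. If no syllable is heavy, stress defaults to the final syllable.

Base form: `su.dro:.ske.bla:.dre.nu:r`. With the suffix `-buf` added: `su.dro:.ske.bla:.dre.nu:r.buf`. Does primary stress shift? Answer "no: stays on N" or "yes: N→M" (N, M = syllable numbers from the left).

Base `su.dro:.ske.bla:.dre.nu:r` (6 syllables):
  Weights: 1 su L, 2 dro: H, 3 ske L, 4 bla: H, 5 dre L, 6 nu:r H.
  Heavy syllables in the domain: 2, 4, 6. The leftmost is syllable 2 (dro:).
  → primary stress on syllable 2.
Suffixed `su.dro:.ske.bla:.dre.nu:r.buf` (7 syllables):
  Weights: 1 su L, 2 dro: H, 3 ske L, 4 bla: H, 5 dre L, 6 nu:r H, 7 buf H.
  Heavy syllables in the domain: 2, 4, 6, 7. The leftmost is syllable 2 (dro:).
  → primary stress on syllable 2.

no: stays on 2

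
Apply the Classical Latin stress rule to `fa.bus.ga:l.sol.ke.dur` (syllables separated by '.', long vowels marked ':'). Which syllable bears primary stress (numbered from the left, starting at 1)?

Classical Latin: stress the penult if heavy (long vowel or closed), else the antepenult.
Weights: 4 sol H, 5 ke L, 6 dur H.
The penult (syllable 5, ke) is light, so stress falls on the antepenult (syllable 4, sol).
Stress on syllable 4: fa.bus.ga:l.ˈsol.ke.dur.

4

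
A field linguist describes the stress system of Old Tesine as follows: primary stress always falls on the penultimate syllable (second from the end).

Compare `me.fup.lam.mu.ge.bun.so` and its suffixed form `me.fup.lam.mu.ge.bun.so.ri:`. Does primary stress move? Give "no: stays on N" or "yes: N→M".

Base `me.fup.lam.mu.ge.bun.so` (7 syllables):
  The word has 7 syllables; the penultimate syllable (second from the end) is syllable 6 (bun).
  → primary stress on syllable 6.
Suffixed `me.fup.lam.mu.ge.bun.so.ri:` (8 syllables):
  The word has 8 syllables; the penultimate syllable (second from the end) is syllable 7 (so).
  → primary stress on syllable 7.

yes: 6→7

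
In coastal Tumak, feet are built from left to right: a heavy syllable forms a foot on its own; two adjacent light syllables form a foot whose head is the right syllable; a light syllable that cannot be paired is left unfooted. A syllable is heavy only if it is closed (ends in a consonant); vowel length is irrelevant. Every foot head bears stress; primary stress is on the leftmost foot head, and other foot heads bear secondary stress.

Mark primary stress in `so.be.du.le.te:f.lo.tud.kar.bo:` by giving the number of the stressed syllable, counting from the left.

Weights: 1 so L, 2 be L, 3 du L, 4 le L, 5 te:f H, 6 lo L, 7 tud H, 8 kar H, 9 bo: L.
Parse left to right (heavy = foot alone; LL = one foot; stranded L unfooted): (so.ˈbe) (du.ˈle) (ˈte:f) lo (ˈtud) (ˈkar) bo:.
Foot heads: 2, 4, 5, 7, 8.
Primary stress on the leftmost head = syllable 2.
Primary stress: syllable 2 → so.ˈbe.du.le.te:f.lo.tud.kar.bo:.

2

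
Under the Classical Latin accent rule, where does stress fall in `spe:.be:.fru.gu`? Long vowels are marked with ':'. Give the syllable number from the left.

2

Classical Latin: stress the penult if heavy (long vowel or closed), else the antepenult.
Weights: 2 be: H, 3 fru L, 4 gu L.
The penult (syllable 3, fru) is light, so stress falls on the antepenult (syllable 2, be:).
Stress on syllable 2: spe:.ˈbe:.fru.gu.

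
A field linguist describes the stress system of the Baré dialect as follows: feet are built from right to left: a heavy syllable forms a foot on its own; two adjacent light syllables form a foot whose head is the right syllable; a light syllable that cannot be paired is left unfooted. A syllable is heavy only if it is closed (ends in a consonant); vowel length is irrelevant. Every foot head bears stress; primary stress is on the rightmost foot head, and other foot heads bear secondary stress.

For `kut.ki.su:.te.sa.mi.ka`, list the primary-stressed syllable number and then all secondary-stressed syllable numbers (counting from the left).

Weights: 1 kut H, 2 ki L, 3 su: L, 4 te L, 5 sa L, 6 mi L, 7 ka L.
Parse right to left (heavy = foot alone; LL = one foot; stranded L unfooted): (ˈkut) (ki.ˈsu:) (te.ˈsa) (mi.ˈka).
Foot heads: 1, 3, 5, 7.
Primary stress on the rightmost head = syllable 7.
Secondary stress on 1, 3, 5: ˌkut.ki.ˌsu:.te.ˌsa.mi.ˈka.

primary 7, secondary 1, 3, 5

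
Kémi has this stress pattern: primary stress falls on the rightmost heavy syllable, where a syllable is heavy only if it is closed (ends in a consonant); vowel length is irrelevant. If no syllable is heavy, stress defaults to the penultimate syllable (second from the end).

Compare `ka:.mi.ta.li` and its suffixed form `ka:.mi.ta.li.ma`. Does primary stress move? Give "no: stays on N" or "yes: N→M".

yes: 3→4

Base `ka:.mi.ta.li` (4 syllables):
  Weights: 1 ka: L, 2 mi L, 3 ta L, 4 li L.
  No heavy syllable in the domain; default to the penultimate syllable (second from the end) = syllable 3.
  → primary stress on syllable 3.
Suffixed `ka:.mi.ta.li.ma` (5 syllables):
  Weights: 1 ka: L, 2 mi L, 3 ta L, 4 li L, 5 ma L.
  No heavy syllable in the domain; default to the penultimate syllable (second from the end) = syllable 4.
  → primary stress on syllable 4.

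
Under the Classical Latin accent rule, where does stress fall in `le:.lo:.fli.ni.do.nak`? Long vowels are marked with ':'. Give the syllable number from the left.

4

Classical Latin: stress the penult if heavy (long vowel or closed), else the antepenult.
Weights: 4 ni L, 5 do L, 6 nak H.
The penult (syllable 5, do) is light, so stress falls on the antepenult (syllable 4, ni).
Stress on syllable 4: le:.lo:.fli.ˈni.do.nak.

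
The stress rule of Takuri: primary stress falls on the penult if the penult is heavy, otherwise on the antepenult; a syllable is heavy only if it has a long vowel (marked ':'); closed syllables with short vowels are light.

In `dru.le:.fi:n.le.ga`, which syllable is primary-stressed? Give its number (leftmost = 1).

3

Weights: 3 fi:n H, 4 le L, 5 ga L.
The penult (syllable 4, le) is light, so stress falls on the antepenult (syllable 3, fi:n).
Primary stress: syllable 3 → dru.le:.ˈfi:n.le.ga.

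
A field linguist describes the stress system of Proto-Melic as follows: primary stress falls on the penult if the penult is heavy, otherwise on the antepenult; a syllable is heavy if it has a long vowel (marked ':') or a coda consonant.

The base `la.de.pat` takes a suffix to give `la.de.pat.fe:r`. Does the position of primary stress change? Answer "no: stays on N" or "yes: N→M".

Base `la.de.pat` (3 syllables):
  Weights: 1 la L, 2 de L, 3 pat H.
  The penult (syllable 2, de) is light, so stress falls on the antepenult (syllable 1, la).
  → primary stress on syllable 1.
Suffixed `la.de.pat.fe:r` (4 syllables):
  Weights: 2 de L, 3 pat H, 4 fe:r H.
  The penult (syllable 3, pat) is heavy, so it takes stress.
  → primary stress on syllable 3.

yes: 1→3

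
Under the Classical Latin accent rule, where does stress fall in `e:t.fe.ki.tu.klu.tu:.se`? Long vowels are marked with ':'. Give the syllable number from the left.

6

Classical Latin: stress the penult if heavy (long vowel or closed), else the antepenult.
Weights: 5 klu L, 6 tu: H, 7 se L.
The penult (syllable 6, tu:) is heavy, so it takes stress.
Stress on syllable 6: e:t.fe.ki.tu.klu.ˈtu:.se.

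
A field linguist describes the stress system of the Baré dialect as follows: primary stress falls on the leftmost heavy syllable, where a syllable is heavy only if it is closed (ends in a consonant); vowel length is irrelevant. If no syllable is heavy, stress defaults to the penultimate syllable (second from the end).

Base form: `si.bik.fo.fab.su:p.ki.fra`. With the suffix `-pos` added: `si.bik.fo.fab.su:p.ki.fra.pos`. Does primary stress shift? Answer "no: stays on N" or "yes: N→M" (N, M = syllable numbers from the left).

no: stays on 2

Base `si.bik.fo.fab.su:p.ki.fra` (7 syllables):
  Weights: 1 si L, 2 bik H, 3 fo L, 4 fab H, 5 su:p H, 6 ki L, 7 fra L.
  Heavy syllables in the domain: 2, 4, 5. The leftmost is syllable 2 (bik).
  → primary stress on syllable 2.
Suffixed `si.bik.fo.fab.su:p.ki.fra.pos` (8 syllables):
  Weights: 1 si L, 2 bik H, 3 fo L, 4 fab H, 5 su:p H, 6 ki L, 7 fra L, 8 pos H.
  Heavy syllables in the domain: 2, 4, 5, 8. The leftmost is syllable 2 (bik).
  → primary stress on syllable 2.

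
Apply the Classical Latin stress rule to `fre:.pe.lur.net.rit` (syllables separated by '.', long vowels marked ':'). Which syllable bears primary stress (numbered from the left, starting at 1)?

4

Classical Latin: stress the penult if heavy (long vowel or closed), else the antepenult.
Weights: 3 lur H, 4 net H, 5 rit H.
The penult (syllable 4, net) is heavy, so it takes stress.
Stress on syllable 4: fre:.pe.lur.ˈnet.rit.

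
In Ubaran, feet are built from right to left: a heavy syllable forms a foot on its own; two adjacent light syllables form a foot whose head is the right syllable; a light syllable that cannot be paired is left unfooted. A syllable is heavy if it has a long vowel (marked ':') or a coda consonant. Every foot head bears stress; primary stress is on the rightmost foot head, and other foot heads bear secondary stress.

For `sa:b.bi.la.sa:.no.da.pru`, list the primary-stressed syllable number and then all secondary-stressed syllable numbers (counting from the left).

primary 7, secondary 1, 3, 4

Weights: 1 sa:b H, 2 bi L, 3 la L, 4 sa: H, 5 no L, 6 da L, 7 pru L.
Parse right to left (heavy = foot alone; LL = one foot; stranded L unfooted): (ˈsa:b) (bi.ˈla) (ˈsa:) no (da.ˈpru).
Foot heads: 1, 3, 4, 7.
Primary stress on the rightmost head = syllable 7.
Secondary stress on 1, 3, 4: ˌsa:b.bi.ˌla.ˌsa:.no.da.ˈpru.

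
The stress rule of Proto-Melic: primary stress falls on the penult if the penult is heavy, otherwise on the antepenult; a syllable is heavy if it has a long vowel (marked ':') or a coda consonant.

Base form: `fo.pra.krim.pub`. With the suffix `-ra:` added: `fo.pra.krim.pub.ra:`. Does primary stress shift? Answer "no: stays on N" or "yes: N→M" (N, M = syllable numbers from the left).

yes: 3→4

Base `fo.pra.krim.pub` (4 syllables):
  Weights: 2 pra L, 3 krim H, 4 pub H.
  The penult (syllable 3, krim) is heavy, so it takes stress.
  → primary stress on syllable 3.
Suffixed `fo.pra.krim.pub.ra:` (5 syllables):
  Weights: 3 krim H, 4 pub H, 5 ra: H.
  The penult (syllable 4, pub) is heavy, so it takes stress.
  → primary stress on syllable 4.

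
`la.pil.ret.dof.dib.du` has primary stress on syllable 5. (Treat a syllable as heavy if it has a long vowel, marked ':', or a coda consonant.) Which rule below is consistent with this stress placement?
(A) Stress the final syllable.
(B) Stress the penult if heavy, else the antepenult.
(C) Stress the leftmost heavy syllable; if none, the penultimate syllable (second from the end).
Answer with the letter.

Rule A → syllable 6 (observed: 5).
Rule B → syllable 5 ✓.
Rule C → syllable 2 (observed: 5).

B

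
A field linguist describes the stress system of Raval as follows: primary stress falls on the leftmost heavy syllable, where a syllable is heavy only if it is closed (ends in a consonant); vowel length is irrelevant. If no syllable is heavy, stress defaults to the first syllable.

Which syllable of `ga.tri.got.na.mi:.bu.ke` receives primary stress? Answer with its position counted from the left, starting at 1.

3

Weights: 1 ga L, 2 tri L, 3 got H, 4 na L, 5 mi: L, 6 bu L, 7 ke L.
Heavy syllables in the domain: 3. The leftmost is syllable 3 (got).
Primary stress: syllable 3 → ga.tri.ˈgot.na.mi:.bu.ke.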